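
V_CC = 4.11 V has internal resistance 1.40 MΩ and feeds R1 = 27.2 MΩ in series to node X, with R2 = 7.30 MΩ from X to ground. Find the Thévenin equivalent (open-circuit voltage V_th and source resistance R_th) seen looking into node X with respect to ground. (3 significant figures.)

R1' = 1.40 + 27.2 = 28.60 MΩ (source resistance + R1).
With X open, the divider is unloaded: V_th = 4.11 × 7.30/35.90 = 0.8357 V.
Looking into X with the source shorted: R_th = R1'·R2/(R1'+R2) = 28.60 × 7.30/35.90 = 5.816 MΩ.

V_th ≈ 0.836 V, R_th ≈ 5.82 MΩ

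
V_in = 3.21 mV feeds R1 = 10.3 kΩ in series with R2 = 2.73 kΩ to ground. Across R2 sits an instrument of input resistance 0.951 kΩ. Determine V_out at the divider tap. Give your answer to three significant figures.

The load sits in parallel with R2, giving an effective lower resistance R2' = R2·R_L/(R2+R_L) = 0.7053 kΩ.
Then V_out = V_in · R2'/(R1 + R2') = 3.21 × 0.7053/11.01 = 0.2057 mV.

V_out ≈ 0.206 mV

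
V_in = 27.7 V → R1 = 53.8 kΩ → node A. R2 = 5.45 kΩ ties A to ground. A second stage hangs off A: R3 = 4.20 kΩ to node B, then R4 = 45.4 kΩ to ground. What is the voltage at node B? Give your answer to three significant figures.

V_B ≈ 2.12 V

Node A sees R2 in parallel with the series input of stage 2, R3 + R4 = 49.60 kΩ.
R2 ‖ (R3+R4) = 4.910 kΩ.
So V_A = 27.7 × 0.08364 = 2.317 V.
Stage 2 is unloaded, so V_B = V_A · R4/(R3+R4) = 2.317 × 45.4/49.60 = 2.121 V.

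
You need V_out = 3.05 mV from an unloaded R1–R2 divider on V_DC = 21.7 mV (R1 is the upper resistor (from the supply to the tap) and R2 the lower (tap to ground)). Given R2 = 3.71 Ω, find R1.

V_out/V_DC = R2/(R1+R2) = 0.1406.
R1 = R2·(1/k − 1) = 3.71 × 6.115 = 22.69 Ω.

R1 ≈ 22.7 Ω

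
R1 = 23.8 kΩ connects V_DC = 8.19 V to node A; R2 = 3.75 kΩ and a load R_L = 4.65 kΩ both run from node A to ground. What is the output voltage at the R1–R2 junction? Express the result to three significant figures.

R2 ‖ R_L = (3.75 × 4.65)/(3.75 + 4.65) = 2.076 kΩ.
Now apply the divider: V_out = 8.19 × 0.08022 = 0.6570 V.
(Unloaded it would be 1.11 V; the load pulls it down.)

V_out ≈ 0.657 V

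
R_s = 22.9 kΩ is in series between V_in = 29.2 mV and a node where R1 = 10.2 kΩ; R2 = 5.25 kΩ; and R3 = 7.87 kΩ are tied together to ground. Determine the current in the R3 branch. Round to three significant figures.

Parallel bank: R_p = 1/(1/10.2 + 1/5.25 + 1/7.87) = 2.406 kΩ.
V_A = 29.2 × 2.406/25.31 = 2.777 mV.
I(R3) = V_A / R3 = 2.777/7.87 = 0.3528 µA.

I ≈ 0.353 µA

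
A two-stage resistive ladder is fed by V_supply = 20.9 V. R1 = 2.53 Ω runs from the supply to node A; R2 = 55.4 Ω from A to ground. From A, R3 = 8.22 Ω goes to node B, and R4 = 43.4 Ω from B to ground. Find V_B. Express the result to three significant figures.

Node A sees R2 in parallel with the series input of stage 2, R3 + R4 = 51.62 Ω.
R2 ‖ (R3+R4) = 26.72 Ω.
First divider: V_A = V_supply · 26.72/(2.53 + 26.72) = 19.09 V.
Then the unloaded second divider: V_B = V_A × R4/(R3+R4) = 19.09 × 0.8408 = 16.05 V.

V_B ≈ 16.1 V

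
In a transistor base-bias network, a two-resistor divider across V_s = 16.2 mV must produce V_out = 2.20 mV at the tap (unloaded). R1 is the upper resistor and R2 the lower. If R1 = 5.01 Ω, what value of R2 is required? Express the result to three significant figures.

Required fraction k = V_out/V_s = 0.1358.
Rearranging, R2 = R1·k/(1−k) = 5.01 × 0.1571 = 0.7873 Ω.

R2 ≈ 0.787 Ω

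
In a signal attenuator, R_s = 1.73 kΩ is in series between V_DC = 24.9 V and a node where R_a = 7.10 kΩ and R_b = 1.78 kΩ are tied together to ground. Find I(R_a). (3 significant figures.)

Equivalent of the parallel group: R_p = 1.423 kΩ.
V_A by voltage divider: V_A = 24.9 × 1.423/(1.73 + 1.423) = 11.24 V.
Branch current I = V_A/R_a = 11.24/7.10 = 1.583 mA.

I ≈ 1.58 mA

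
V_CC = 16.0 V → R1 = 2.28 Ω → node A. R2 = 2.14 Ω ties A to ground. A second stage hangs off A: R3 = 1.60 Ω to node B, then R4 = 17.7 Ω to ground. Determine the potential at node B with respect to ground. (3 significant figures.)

V_B ≈ 6.72 V

Node A sees R2 in parallel with the series input of stage 2, R3 + R4 = 19.30 Ω.
R2 ‖ (R3+R4) = 1.926 Ω.
So V_A = 16.0 × 0.4580 = 7.327 V.
V_B = V_A × 0.9171 = 6.720 V.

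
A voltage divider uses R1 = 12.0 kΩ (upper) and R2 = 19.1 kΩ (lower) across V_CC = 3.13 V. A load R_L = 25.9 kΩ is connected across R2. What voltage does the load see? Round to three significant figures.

V_out ≈ 1.50 V

The load sits in parallel with R2, giving an effective lower resistance R2' = R2·R_L/(R2+R_L) = 10.99 kΩ.
Voltage divider with the loaded lower leg: V_out = 3.13 × 10.99/(12.0 + 10.99) = 3.13 × 0.4781 = 1.496 V.
(Unloaded it would be 1.92 V; the load pulls it down.)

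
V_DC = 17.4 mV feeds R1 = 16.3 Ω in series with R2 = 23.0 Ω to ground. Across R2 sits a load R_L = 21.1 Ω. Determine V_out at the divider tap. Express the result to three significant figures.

The load sits in parallel with R2, giving an effective lower resistance R2' = R2·R_L/(R2+R_L) = 11.00 Ω.
Now apply the divider: V_out = 17.4 × 0.4030 = 7.013 mV.

V_out ≈ 7.01 mV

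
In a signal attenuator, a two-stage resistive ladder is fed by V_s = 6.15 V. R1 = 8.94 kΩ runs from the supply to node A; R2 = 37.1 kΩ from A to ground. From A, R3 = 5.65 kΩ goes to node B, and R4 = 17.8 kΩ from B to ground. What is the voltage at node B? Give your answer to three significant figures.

The second stage (R3 + R4 = 23.45 kΩ) loads node A in parallel with R2.
Effective lower resistance at A: R2 ‖ 23.45 = 14.37 kΩ.
V_A = 6.15 × 14.37/(8.94 + 14.37) = 3.791 V.
V_B = V_A × 0.7591 = 2.878 V.

V_B ≈ 2.88 V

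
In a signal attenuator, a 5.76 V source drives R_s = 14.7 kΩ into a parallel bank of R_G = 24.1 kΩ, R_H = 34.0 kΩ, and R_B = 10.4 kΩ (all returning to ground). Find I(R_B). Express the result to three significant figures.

Equivalent of the parallel group: R_p = 5.986 kΩ.
Node voltage V_A = V_CC · R_p/(R_s + R_p) = 5.76 × 0.2894 = 1.667 V.
Branch current I = V_A/R_B = 1.667/10.4 = 0.1603 mA.

I ≈ 0.160 mA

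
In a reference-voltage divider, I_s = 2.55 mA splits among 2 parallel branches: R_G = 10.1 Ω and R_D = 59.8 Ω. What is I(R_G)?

I ≈ 2.18 mA

For two parallel branches, I_k = I_s · (other R)/(sum of R).
I(R_G) = 2.55 × 59.8/(10.1 + 59.8) = 2.55 × 0.8555 = 2.182 mA.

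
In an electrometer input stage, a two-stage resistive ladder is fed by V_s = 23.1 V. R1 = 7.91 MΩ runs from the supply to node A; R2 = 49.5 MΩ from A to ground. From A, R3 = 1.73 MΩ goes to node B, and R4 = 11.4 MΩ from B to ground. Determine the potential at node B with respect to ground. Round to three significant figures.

V_B ≈ 11.4 V

Looking into the second stage from A: R3 + R4 = 13.13 MΩ appears in parallel with R2.
R2 ‖ (R3+R4) = 10.38 MΩ.
First divider: V_A = V_s · 10.38/(7.91 + 10.38) = 13.11 V.
Stage 2 is unloaded, so V_B = V_A · R4/(R3+R4) = 13.11 × 11.4/13.13 = 11.38 V.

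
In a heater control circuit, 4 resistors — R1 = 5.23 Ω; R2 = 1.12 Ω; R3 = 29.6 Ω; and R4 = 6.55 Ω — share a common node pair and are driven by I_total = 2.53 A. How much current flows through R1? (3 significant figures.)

Conductances: ΣG = 1/5.23 + 1/1.12 + 1/29.6 + 1/6.55 = 1.271 (1/Ω).
R1 takes the fraction G_k/ΣG = 0.1912/1.271 = 0.1505, so I = 2.53 × 0.1505 = 0.3807 A.

I ≈ 0.381 A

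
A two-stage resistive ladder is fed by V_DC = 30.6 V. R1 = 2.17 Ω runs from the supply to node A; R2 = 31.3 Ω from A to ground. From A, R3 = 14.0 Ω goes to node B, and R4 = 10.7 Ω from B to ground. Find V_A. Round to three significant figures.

Looking into the second stage from A: R3 + R4 = 24.70 Ω appears in parallel with R2.
R2 ‖ (R3+R4) = 13.81 Ω.
So V_A = 30.6 × 0.8642 = 26.44 V.

V_A ≈ 26.4 V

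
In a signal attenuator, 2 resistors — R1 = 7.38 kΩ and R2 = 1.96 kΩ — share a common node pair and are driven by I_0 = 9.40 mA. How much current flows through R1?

I ≈ 1.97 mA

Two-branch current divider: I_k = I_0 · R_other/(R_1 + R_2).
So I = 9.40 × 1.96/9.340 = 1.973 mA.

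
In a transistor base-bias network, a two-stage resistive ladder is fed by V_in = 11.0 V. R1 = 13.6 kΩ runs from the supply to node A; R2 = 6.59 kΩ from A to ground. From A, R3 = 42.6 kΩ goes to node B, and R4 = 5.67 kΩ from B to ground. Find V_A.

Looking into the second stage from A: R3 + R4 = 48.27 kΩ appears in parallel with R2.
Effective lower resistance at A: R2 ‖ 48.27 = 5.798 kΩ.
So V_A = 11.0 × 0.2989 = 3.288 V.

V_A ≈ 3.29 V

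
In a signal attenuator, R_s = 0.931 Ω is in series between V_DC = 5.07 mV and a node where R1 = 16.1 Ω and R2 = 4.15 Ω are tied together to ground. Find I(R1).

I ≈ 0.246 mA

Equivalent of the parallel group: R_p = 3.300 Ω.
V_A = 5.07 × 3.300/4.231 = 3.954 mV.
Branch current I = V_A/R1 = 3.954/16.1 = 0.2456 mA.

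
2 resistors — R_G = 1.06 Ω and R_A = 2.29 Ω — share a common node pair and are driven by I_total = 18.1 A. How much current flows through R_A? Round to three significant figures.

I ≈ 5.73 A

For two parallel branches, I_k = I_total · (other R)/(sum of R).
So I = 18.1 × 1.06/3.350 = 5.727 A.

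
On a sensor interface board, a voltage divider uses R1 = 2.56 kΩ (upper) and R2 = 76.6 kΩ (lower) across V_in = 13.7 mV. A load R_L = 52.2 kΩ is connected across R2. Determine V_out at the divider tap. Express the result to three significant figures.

R2 ‖ R_L = (76.6 × 52.2)/(76.6 + 52.2) = 31.04 kΩ.
Then V_out = V_in · R2'/(R1 + R2') = 13.7 × 31.04/33.60 = 12.66 mV.
(Unloaded it would be 13.3 mV; the load pulls it down.)

V_out ≈ 12.7 mV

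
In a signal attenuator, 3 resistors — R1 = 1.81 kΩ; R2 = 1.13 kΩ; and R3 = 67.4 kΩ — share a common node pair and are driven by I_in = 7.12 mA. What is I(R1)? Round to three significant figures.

I ≈ 2.71 mA

Total conductance ΣG = 1/1.81 + 1/1.13 + 1/67.4 = 1.452 (units of 1/kΩ).
Current divider: I(R1) = I_in · G_k/ΣG = 7.12 × (0.5525/1.452) = 7.12 × 0.3804 = 2.709 mA.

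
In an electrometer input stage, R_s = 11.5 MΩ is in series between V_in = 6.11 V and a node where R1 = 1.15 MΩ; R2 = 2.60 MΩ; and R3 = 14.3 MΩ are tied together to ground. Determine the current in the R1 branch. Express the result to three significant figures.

I ≈ 0.327 µA

Equivalent of the parallel group: R_p = 0.7552 MΩ.
V_A by voltage divider: V_A = 6.11 × 0.7552/(11.5 + 0.7552) = 0.3765 V.
I(R1) = V_A / R1 = 0.3765/1.15 = 0.3274 µA.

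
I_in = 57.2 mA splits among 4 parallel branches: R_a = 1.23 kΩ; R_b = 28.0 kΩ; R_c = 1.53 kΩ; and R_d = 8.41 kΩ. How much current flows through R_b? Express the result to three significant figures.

I ≈ 1.26 mA

Conductances: ΣG = 1/1.23 + 1/28.0 + 1/1.53 + 1/8.41 = 1.621 (1/kΩ).
By the current-divider rule, I = I_in · G_k/ΣG = 57.2 × 0.02203 = 1.260 mA.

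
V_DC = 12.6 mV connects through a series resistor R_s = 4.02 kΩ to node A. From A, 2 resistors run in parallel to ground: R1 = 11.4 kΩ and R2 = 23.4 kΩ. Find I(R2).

Combine the parallel branches: R_p = (1/11.4 + 1/23.4)⁻¹ = 7.666 kΩ.
Node voltage V_A = V_DC · R_p/(R_s + R_p) = 12.6 × 0.6560 = 8.265 mV.
I(R2) = V_A / R2 = 8.265/23.4 = 0.3532 µA.
(Check via current divider: I_total = 1.078 µA; share G_k/ΣG = 0.3276 → same result.)

I ≈ 0.353 µA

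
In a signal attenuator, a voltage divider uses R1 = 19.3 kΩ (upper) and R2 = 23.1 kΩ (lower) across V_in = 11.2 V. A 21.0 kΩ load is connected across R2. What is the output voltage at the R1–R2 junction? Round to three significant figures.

V_out ≈ 4.07 V

First combine the lower leg with the load: R2 ‖ R_L = 11.00 kΩ.
Then V_out = V_in · R2'/(R1 + R2') = 11.2 × 11.00/30.30 = 4.066 V.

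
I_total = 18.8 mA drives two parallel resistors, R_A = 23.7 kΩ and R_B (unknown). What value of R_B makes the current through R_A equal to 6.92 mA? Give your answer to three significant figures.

In a two-way split, I_A/I_total = R_B/(R_A + R_B).
6.92/18.8 = R_B/(R_A + R_B) → R_B = R_A · (0.3681)/(1 − 0.3681) = 23.7 × 0.5825 = 13.81 kΩ.

R_B ≈ 13.8 kΩ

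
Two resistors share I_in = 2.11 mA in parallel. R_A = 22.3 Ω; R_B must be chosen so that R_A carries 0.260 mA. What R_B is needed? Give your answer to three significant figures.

In a two-way split, I_A/I_in = R_B/(R_A + R_B).
0.260/2.11 = R_B/(R_A + R_B) → R_B = R_A · (0.1232)/(1 − 0.1232) = 22.3 × 0.1405 = 3.134 Ω.

R_B ≈ 3.13 Ω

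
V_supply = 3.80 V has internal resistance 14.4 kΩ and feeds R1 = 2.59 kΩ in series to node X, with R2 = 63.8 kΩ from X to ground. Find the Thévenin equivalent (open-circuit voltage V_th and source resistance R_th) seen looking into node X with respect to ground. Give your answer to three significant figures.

R1' = 14.4 + 2.59 = 16.99 kΩ (source resistance + R1).
With X open, the divider is unloaded: V_th = 3.80 × 63.8/80.79 = 3.001 V.
Looking into X with the source shorted: R_th = R1'·R2/(R1'+R2) = 16.99 × 63.8/80.79 = 13.42 kΩ.

V_th ≈ 3.00 V, R_th ≈ 13.4 kΩ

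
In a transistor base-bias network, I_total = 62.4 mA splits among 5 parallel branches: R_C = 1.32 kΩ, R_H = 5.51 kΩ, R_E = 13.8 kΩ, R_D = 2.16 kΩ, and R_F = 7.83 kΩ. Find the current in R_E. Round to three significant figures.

I ≈ 2.82 mA

Conductances: ΣG = 1/1.32 + 1/5.51 + 1/13.8 + 1/2.16 + 1/7.83 = 1.602 (1/kΩ).
Current divider: I(R_E) = I_total · G_k/ΣG = 62.4 × (0.07246/1.602) = 62.4 × 0.04523 = 2.822 mA.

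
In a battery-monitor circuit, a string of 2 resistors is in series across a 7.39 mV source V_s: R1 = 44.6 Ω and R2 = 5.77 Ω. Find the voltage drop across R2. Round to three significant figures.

Series total: ΣR = 44.6 + 5.77 = 50.37 Ω.
Voltage divider: V = V_s · (5.770 / 50.37) = 7.39 × 0.1146 = 0.8465 mV.

V ≈ 0.847 mV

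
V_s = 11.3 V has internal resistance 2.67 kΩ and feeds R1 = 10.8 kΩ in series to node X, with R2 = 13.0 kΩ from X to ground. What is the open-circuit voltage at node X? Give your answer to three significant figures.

R1' = 2.67 + 10.8 = 13.47 kΩ (source resistance + R1).
Open-circuit (no load on X): V_th = V_s · R2/(R1' + R2) = 11.3 × 13.0/(13.47 + 13.0) = 5.550 V.

V_th ≈ 5.55 V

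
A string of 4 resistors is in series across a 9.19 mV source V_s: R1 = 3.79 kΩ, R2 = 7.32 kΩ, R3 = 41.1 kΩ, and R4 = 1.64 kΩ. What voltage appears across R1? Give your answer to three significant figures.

ΣR = 3.79 + 7.32 + 41.1 + 1.64 = 53.85 kΩ.
By the voltage-divider rule, V = 9.19 × 3.790/53.85 = 0.6468 mV.

V ≈ 0.647 mV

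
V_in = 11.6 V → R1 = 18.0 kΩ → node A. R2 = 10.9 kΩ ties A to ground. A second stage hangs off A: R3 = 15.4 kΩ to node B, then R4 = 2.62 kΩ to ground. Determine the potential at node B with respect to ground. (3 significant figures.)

Node A sees R2 in parallel with the series input of stage 2, R3 + R4 = 18.02 kΩ.
Effective lower resistance at A: R2 ‖ 18.02 = 6.792 kΩ.
First divider: V_A = V_in · 6.792/(18.0 + 6.792) = 3.178 V.
Then the unloaded second divider: V_B = V_A × R4/(R3+R4) = 3.178 × 0.1454 = 0.4620 V.

V_B ≈ 0.462 V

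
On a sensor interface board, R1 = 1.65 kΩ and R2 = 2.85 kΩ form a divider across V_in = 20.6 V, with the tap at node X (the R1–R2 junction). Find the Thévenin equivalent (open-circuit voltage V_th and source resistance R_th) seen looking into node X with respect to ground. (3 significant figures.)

Open-circuit (no load on X): V_th = V_in · R2/(R1 + R2) = 20.6 × 2.85/(1.650 + 2.85) = 13.05 V.
With V_in suppressed (replaced by a short), R_th = R1 ‖ R2 = (1.650 × 2.85)/(1.650 + 2.85) = 1.045 kΩ.

V_th ≈ 13.0 V, R_th ≈ 1.04 kΩ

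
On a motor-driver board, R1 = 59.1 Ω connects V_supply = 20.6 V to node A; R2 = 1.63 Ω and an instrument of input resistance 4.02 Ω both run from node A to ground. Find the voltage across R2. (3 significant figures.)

R2 ‖ R_L = (1.63 × 4.02)/(1.63 + 4.02) = 1.160 Ω.
Voltage divider with the loaded lower leg: V_out = 20.6 × 1.160/(59.1 + 1.160) = 20.6 × 0.01925 = 0.3965 V.

V_out ≈ 0.396 V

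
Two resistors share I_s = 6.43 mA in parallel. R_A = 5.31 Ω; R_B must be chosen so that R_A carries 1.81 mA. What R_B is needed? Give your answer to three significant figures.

R_B ≈ 2.08 Ω

In a two-way split, I_A/I_s = R_B/(R_A + R_B).
1.81/6.43 = R_B/(R_A + R_B) → R_B = R_A · (0.2815)/(1 − 0.2815) = 5.31 × 0.3918 = 2.080 Ω.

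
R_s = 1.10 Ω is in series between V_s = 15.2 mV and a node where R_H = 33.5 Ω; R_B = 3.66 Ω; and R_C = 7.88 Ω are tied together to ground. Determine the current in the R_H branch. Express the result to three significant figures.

I ≈ 0.308 mA

Combine the parallel branches: R_p = (1/33.5 + 1/3.66 + 1/7.88)⁻¹ = 2.326 Ω.
V_A = 15.2 × 2.326/3.426 = 10.32 mV.
I(R_H) = V_A / R_H = 10.32/33.5 = 0.3080 mA.
(Equivalently: I_total = 4.437 mA, then current-divider fraction G_k/ΣG = 0.06942.)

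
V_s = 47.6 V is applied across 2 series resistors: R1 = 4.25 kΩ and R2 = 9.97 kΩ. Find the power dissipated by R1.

P ≈ 47.6 mW

ΣR = 14.22 kΩ → I = 47.6/14.22 = 3.347 mA.
V(R1) = I·R = 14.23 V; P = V·I = 14.23 × 3.347 = 47.62 mW.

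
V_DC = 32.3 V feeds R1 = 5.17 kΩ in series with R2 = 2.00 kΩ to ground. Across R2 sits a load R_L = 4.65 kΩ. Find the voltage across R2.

R2 ‖ R_L = (2.00 × 4.65)/(2.00 + 4.65) = 1.398 kΩ.
Then V_out = V_DC · R2'/(R1 + R2') = 32.3 × 1.398/6.568 = 6.877 V.

V_out ≈ 6.88 V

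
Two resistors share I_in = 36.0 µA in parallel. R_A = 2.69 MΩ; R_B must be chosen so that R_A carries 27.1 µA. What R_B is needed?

R_B ≈ 8.19 MΩ

In a two-way split, I_A/I_in = R_B/(R_A + R_B).
27.1/36.0 = R_B/(R_A + R_B) → R_B = R_A · (0.7528)/(1 − 0.7528) = 2.69 × 3.045 = 8.191 MΩ.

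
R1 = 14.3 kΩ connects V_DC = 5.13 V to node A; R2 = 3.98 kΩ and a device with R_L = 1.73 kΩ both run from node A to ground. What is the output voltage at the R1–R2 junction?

V_out ≈ 0.399 V

The load sits in parallel with R2, giving an effective lower resistance R2' = R2·R_L/(R2+R_L) = 1.206 kΩ.
Now apply the divider: V_out = 5.13 × 0.07777 = 0.3989 V.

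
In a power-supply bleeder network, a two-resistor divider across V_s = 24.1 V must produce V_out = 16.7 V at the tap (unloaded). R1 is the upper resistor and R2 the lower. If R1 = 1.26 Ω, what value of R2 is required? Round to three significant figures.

The divider ratio is R2/(R1+R2) = 16.7/24.1 = 0.6929.
So R2 = R1 · V_out/(V_s − V_out) = 1.26 × 16.7/(24.1 − 16.7) = 1.26 × 2.257 = 2.844 Ω.

R2 ≈ 2.84 Ω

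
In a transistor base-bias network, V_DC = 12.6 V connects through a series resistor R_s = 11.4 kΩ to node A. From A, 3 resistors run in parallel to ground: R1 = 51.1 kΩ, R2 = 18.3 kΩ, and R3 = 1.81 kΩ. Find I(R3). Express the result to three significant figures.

I ≈ 0.855 mA

Combine the parallel branches: R_p = (1/51.1 + 1/18.3 + 1/1.81)⁻¹ = 1.596 kΩ.
V_A by voltage divider: V_A = 12.6 × 1.596/(11.4 + 1.596) = 1.547 V.
I(R3) = V_A / R3 = 1.547/1.81 = 0.8547 mA.
(Check via current divider: I_total = 0.9696 mA; share G_k/ΣG = 0.8816 → same result.)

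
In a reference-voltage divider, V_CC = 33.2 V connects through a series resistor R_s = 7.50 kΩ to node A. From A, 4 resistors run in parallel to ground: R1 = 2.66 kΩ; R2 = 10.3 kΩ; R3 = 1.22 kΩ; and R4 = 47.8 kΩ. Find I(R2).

I ≈ 0.297 mA

Equivalent of the parallel group: R_p = 0.7613 kΩ.
V_A by voltage divider: V_A = 33.2 × 0.7613/(7.50 + 0.7613) = 3.059 V.
I(R2) = V_A / R2 = 3.059/10.3 = 0.2970 mA.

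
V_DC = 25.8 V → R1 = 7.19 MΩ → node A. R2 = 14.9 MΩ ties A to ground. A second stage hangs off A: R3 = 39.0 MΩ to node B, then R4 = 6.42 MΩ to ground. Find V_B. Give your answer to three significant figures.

Node A sees R2 in parallel with the series input of stage 2, R3 + R4 = 45.42 MΩ.
Effective lower resistance at A: R2 ‖ 45.42 = 11.22 MΩ.
First divider: V_A = V_DC · 11.22/(7.19 + 11.22) = 15.72 V.
Stage 2 is unloaded, so V_B = V_A · R4/(R3+R4) = 15.72 × 6.42/45.42 = 2.222 V.

V_B ≈ 2.22 V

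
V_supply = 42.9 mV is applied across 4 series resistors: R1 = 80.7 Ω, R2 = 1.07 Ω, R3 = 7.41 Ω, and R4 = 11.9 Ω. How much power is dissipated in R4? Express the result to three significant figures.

P ≈ 2.14 µW

ΣR = 101.1 Ω → I = 42.9/101.1 = 0.4244 mA.
P = I²R = 0.1801 × 11.9 = 2.144 µW.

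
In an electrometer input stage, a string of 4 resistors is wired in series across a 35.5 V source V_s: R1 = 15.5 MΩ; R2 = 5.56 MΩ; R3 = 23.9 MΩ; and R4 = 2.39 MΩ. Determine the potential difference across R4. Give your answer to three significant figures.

Total series resistance ΣR = 15.5 + 5.56 + 23.9 + 2.39 = 47.35 MΩ.
By the voltage-divider rule, V = 35.5 × 2.390/47.35 = 1.792 V.

V ≈ 1.79 V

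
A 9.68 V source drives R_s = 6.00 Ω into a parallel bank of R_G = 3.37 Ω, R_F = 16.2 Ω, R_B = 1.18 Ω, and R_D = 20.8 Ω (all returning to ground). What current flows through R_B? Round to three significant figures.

I ≈ 0.962 A

Equivalent of the parallel group: R_p = 0.7974 Ω.
V_A by voltage divider: V_A = 9.68 × 0.7974/(6.00 + 0.7974) = 1.136 V.
Branch current I = V_A/R_B = 1.136/1.18 = 0.9624 A.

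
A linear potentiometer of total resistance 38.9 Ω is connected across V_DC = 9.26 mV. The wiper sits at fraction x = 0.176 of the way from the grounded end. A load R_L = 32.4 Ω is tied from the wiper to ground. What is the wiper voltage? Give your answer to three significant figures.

Split the track: R_lower = x·R_p = 6.846 Ω, R_upper = (1−x)·R_p = 32.05 Ω.
(x·R_p) ‖ R_L = 5.652 Ω.
V_out = 9.26 × 5.652/(32.05 + 5.652) = 1.388 mV.

V_out ≈ 1.39 mV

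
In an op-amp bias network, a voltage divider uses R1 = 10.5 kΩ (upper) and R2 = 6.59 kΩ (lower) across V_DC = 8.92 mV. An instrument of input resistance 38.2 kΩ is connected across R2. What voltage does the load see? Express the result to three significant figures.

V_out ≈ 3.11 mV

R2 ‖ R_L = (6.59 × 38.2)/(6.59 + 38.2) = 5.620 kΩ.
Now apply the divider: V_out = 8.92 × 0.3487 = 3.110 mV.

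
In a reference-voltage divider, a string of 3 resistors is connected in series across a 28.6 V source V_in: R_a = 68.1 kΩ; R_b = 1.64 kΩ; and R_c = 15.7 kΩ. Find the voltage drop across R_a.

Series total: ΣR = 68.1 + 1.64 + 15.7 = 85.44 kΩ.
V = V_in · R/ΣR = 28.6 × 0.7971 = 22.80 V.

V ≈ 22.8 V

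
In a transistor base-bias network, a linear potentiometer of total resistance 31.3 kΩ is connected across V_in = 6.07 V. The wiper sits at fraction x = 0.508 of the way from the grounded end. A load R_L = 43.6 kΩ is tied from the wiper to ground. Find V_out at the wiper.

Lower segment x·R_p = 15.90 kΩ; upper segment (1−x)·R_p = 15.40 kΩ.
(x·R_p) ‖ R_L = 11.65 kΩ.
Then V_out = V_in · 11.65/(15.40 + 11.65) = 2.614 V.
(Unloaded: V_out = x·V_in = 3.08 V.)

V_out ≈ 2.61 V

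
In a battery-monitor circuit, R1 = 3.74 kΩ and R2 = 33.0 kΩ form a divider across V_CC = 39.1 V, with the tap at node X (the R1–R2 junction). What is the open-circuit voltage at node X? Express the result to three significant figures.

V_th ≈ 35.1 V

V_th is the unloaded tap voltage: V_CC · R2/(R1+R2) = 39.1 × 0.8982 = 35.12 V.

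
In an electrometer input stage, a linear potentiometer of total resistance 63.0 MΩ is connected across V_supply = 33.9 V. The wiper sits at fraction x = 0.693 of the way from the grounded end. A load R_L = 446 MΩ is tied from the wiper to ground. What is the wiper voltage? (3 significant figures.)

The pot divides into 19.34 MΩ above the wiper and 43.66 MΩ below.
(x·R_p) ‖ R_L = 39.77 MΩ.
Then V_out = V_supply · 39.77/(19.34 + 39.77) = 22.81 V.

V_out ≈ 22.8 V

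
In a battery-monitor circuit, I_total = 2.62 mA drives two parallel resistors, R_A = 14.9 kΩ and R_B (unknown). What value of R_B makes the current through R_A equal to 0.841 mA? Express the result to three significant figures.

R_B ≈ 7.04 kΩ

In a two-way split, I_A/I_total = R_B/(R_A + R_B).
With f = 0.3210, R_B = R_A · f/(1−f) = 14.9 × 0.4727 = 7.044 kΩ.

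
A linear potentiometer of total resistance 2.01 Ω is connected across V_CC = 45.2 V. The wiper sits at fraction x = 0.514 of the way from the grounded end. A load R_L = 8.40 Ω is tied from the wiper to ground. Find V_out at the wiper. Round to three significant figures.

The pot divides into 0.9769 Ω above the wiper and 1.033 Ω below.
R_L loads the lower segment: effective lower R = 0.9200 Ω.
V_out = 45.2 × 0.9200/(0.9769 + 0.9200) = 21.92 V.
(Unloaded: V_out = x·V_CC = 23.2 V.)

V_out ≈ 21.9 V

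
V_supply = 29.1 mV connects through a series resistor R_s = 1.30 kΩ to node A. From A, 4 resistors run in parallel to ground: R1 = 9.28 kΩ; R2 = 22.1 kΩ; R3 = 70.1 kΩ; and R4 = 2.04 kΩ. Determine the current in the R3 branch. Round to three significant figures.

Combine the parallel branches: R_p = (1/9.28 + 1/22.1 + 1/70.1 + 1/2.04)⁻¹ = 1.521 kΩ.
V_A = 29.1 × 1.521/2.821 = 15.69 mV.
I(R3) = V_A / R3 = 15.69/70.1 = 0.2238 µA.

I ≈ 0.224 µA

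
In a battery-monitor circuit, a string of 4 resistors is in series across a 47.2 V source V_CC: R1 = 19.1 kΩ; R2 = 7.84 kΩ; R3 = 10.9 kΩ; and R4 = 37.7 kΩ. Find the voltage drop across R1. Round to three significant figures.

Series total: ΣR = 19.1 + 7.84 + 10.9 + 37.7 = 75.54 kΩ.
By the voltage-divider rule, V = 47.2 × 19.10/75.54 = 11.93 V.

V ≈ 11.9 V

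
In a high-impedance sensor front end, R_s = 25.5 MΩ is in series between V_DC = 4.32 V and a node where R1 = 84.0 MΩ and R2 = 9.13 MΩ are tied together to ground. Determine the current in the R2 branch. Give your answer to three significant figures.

Equivalent of the parallel group: R_p = 8.235 MΩ.
V_A by voltage divider: V_A = 4.32 × 8.235/(25.5 + 8.235) = 1.055 V.
Branch current I = V_A/R2 = 1.055/9.13 = 0.1155 µA.

I ≈ 0.116 µA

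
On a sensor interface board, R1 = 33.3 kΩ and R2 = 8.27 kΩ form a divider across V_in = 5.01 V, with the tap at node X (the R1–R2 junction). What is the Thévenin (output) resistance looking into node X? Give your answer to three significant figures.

Looking into X with the source shorted: R_th = R1·R2/(R1+R2) = 33.30 × 8.27/41.57 = 6.625 kΩ.

R_th ≈ 6.62 kΩ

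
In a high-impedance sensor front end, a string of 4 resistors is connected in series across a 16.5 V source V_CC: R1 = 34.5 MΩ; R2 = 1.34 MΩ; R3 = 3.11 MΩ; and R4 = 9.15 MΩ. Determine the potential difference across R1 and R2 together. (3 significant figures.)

Series total: ΣR = 34.5 + 1.34 + 3.11 + 9.15 = 48.10 MΩ.
R_{R1..R2} = 34.5 + 1.34 = 35.84 MΩ.
By the voltage-divider rule, V = 16.5 × 35.84/48.10 = 12.29 V.

V ≈ 12.3 V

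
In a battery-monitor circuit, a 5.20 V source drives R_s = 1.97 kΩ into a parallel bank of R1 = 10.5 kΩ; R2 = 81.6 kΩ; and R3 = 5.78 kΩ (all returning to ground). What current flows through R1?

I ≈ 0.319 mA

Parallel bank: R_p = 1/(1/10.5 + 1/81.6 + 1/5.78) = 3.565 kΩ.
V_A = 5.20 × 3.565/5.535 = 3.349 V.
Branch current I = V_A/R1 = 3.349/10.5 = 0.3190 mA.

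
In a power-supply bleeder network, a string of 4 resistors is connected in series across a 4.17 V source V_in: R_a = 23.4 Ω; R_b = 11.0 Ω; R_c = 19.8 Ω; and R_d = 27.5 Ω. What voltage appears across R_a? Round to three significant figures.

Total series resistance ΣR = 23.4 + 11.0 + 19.8 + 27.5 = 81.70 Ω.
By the voltage-divider rule, V = 4.17 × 23.40/81.70 = 1.194 V.

V ≈ 1.19 V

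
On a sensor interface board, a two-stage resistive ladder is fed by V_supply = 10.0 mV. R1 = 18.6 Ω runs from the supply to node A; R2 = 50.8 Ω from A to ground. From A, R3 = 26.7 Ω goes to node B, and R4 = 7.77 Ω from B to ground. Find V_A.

V_A ≈ 5.25 mV

Looking into the second stage from A: R3 + R4 = 34.47 Ω appears in parallel with R2.
Effective lower resistance at A: R2 ‖ 34.47 = 20.54 Ω.
So V_A = 10.0 × 0.5247 = 5.247 mV.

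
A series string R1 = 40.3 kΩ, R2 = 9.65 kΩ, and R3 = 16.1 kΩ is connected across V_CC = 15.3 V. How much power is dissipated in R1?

The common current is I = 15.3/66.05 = 0.2316 mA.
V(R1) = I·R = 9.335 V; P = V·I = 9.335 × 0.2316 = 2.162 mW.

P ≈ 2.16 mW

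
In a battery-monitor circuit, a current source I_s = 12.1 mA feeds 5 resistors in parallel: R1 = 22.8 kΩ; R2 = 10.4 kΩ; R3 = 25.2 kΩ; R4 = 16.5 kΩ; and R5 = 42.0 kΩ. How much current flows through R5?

I ≈ 1.09 mA

ΣG = 1/22.8 + 1/10.4 + 1/25.2 + 1/16.5 + 1/42.0 = 0.2641.
By the current-divider rule, I = I_s · G_k/ΣG = 12.1 × 0.09015 = 1.091 mA.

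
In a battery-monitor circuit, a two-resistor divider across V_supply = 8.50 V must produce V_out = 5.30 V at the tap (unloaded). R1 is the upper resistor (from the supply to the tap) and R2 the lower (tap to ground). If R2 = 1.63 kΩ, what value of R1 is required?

R1 ≈ 0.984 kΩ

The divider ratio is R2/(R1+R2) = 5.30/8.50 = 0.6235.
Rearranging, R1 = R2·(1−k)/k = 1.63 × 0.6038 = 0.9842 kΩ.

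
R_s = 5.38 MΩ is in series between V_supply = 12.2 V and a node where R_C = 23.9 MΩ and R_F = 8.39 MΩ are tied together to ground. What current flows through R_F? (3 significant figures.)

Parallel bank: R_p = 1/(1/23.9 + 1/8.39) = 6.210 MΩ.
Node voltage V_A = V_supply · R_p/(R_s + R_p) = 12.2 × 0.5358 = 6.537 V.
I(R_F) = V_A / R_F = 6.537/8.39 = 0.7791 µA.
(Check via current divider: I_total = 1.053 µA; share G_k/ΣG = 0.7402 → same result.)

I ≈ 0.779 µA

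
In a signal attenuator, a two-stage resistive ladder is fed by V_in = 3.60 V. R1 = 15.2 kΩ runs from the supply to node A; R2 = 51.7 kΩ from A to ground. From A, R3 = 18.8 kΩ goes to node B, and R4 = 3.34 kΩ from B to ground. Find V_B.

The second stage (R3 + R4 = 22.14 kΩ) loads node A in parallel with R2.
R2 ‖ (R3+R4) = 15.50 kΩ.
V_A = 3.60 × 15.50/(15.2 + 15.50) = 1.818 V.
Then the unloaded second divider: V_B = V_A × R4/(R3+R4) = 1.818 × 0.1509 = 0.2742 V.

V_B ≈ 0.274 V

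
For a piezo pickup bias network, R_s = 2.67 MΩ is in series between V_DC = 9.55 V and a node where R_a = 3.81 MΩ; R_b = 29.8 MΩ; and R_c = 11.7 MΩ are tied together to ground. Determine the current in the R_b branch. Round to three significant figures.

Equivalent of the parallel group: R_p = 2.621 MΩ.
Node voltage V_A = V_DC · R_p/(R_s + R_p) = 9.55 × 0.4954 = 4.731 V.
Branch current I = V_A/R_b = 4.731/29.8 = 0.1588 µA.

I ≈ 0.159 µA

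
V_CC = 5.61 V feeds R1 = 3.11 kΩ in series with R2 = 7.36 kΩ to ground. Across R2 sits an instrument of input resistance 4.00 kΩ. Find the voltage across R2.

R2 ‖ R_L = (7.36 × 4.00)/(7.36 + 4.00) = 2.592 kΩ.
Voltage divider with the loaded lower leg: V_out = 5.61 × 2.592/(3.11 + 2.592) = 5.61 × 0.4545 = 2.550 V.
(Unloaded it would be 3.94 V; the load pulls it down.)

V_out ≈ 2.55 V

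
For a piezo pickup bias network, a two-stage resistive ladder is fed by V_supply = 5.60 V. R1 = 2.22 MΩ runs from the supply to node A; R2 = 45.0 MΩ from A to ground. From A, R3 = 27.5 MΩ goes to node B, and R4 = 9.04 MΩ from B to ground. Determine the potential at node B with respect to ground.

Node A sees R2 in parallel with the series input of stage 2, R3 + R4 = 36.54 MΩ.
Effective lower resistance at A: R2 ‖ 36.54 = 20.17 MΩ.
So V_A = 5.60 × 0.9008 = 5.045 V.
Then the unloaded second divider: V_B = V_A × R4/(R3+R4) = 5.045 × 0.2474 = 1.248 V.

V_B ≈ 1.25 V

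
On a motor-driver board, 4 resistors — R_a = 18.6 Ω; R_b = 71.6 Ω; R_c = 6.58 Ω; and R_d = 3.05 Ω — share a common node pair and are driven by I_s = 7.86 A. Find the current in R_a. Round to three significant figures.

I ≈ 0.772 A

Conductances: ΣG = 1/18.6 + 1/71.6 + 1/6.58 + 1/3.05 = 0.5476 (1/Ω).
Current divider: I(R_a) = I_s · G_k/ΣG = 7.86 × (0.05376/0.5476) = 7.86 × 0.09818 = 0.7717 A.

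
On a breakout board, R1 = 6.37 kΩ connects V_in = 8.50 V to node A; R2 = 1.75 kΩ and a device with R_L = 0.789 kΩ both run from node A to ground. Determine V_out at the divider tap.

The load sits in parallel with R2, giving an effective lower resistance R2' = R2·R_L/(R2+R_L) = 0.5438 kΩ.
Then V_out = V_in · R2'/(R1 + R2') = 8.50 × 0.5438/6.914 = 0.6686 V.

V_out ≈ 0.669 V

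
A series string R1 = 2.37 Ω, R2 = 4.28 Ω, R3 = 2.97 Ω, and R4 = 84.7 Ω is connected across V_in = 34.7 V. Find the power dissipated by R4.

P ≈ 11.5 W

Series current I = V_in/ΣR = 34.7/94.32 = 0.3679 A.
P(R4) = I²·R4 = (0.3679)² × 84.7 = 11.46 W.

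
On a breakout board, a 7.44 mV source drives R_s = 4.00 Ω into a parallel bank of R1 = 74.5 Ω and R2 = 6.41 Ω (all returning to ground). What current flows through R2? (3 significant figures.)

I ≈ 0.692 mA

Equivalent of the parallel group: R_p = 5.902 Ω.
V_A = 7.44 × 5.902/9.902 = 4.435 mV.
I(R2) = V_A / R2 = 4.435/6.41 = 0.6918 mA.
(Check via current divider: I_total = 0.7514 mA; share G_k/ΣG = 0.9208 → same result.)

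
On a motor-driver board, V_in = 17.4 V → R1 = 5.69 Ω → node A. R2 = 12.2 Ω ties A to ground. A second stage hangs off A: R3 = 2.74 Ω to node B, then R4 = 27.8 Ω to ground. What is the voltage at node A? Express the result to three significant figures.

Looking into the second stage from A: R3 + R4 = 30.54 Ω appears in parallel with R2.
Effective lower resistance at A: R2 ‖ 30.54 = 8.718 Ω.
V_A = 17.4 × 8.718/(5.69 + 8.718) = 10.53 V.

V_A ≈ 10.5 V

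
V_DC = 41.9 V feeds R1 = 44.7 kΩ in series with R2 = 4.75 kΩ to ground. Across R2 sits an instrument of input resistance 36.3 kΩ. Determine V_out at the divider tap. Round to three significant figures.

V_out ≈ 3.60 V

The load sits in parallel with R2, giving an effective lower resistance R2' = R2·R_L/(R2+R_L) = 4.200 kΩ.
Now apply the divider: V_out = 41.9 × 0.08590 = 3.599 V.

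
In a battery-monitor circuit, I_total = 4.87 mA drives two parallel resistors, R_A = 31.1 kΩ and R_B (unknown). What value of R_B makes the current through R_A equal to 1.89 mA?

R_B ≈ 19.7 kΩ

Two-branch current divider: I_A = I_total · R_B/(R_A + R_B).
1.89/4.87 = R_B/(R_A + R_B) → R_B = R_A · (0.3881)/(1 − 0.3881) = 31.1 × 0.6342 = 19.72 kΩ.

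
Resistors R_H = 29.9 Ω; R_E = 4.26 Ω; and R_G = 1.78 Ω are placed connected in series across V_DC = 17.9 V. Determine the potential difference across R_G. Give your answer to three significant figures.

Total series resistance ΣR = 29.9 + 4.26 + 1.78 = 35.94 Ω.
V = V_DC · R/ΣR = 17.9 × 0.04953 = 0.8865 V.

V ≈ 0.887 V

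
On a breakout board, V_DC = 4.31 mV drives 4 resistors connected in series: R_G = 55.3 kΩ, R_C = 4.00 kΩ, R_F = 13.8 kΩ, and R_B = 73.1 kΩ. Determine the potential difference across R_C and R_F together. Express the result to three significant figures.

V ≈ 0.525 mV

Total series resistance ΣR = 55.3 + 4.00 + 13.8 + 73.1 = 146.2 kΩ.
R_{R_C..R_F} = 4.00 + 13.8 = 17.80 kΩ.
Voltage divider: V = V_DC · (17.80 / 146.2) = 4.31 × 0.1218 = 0.5247 mV.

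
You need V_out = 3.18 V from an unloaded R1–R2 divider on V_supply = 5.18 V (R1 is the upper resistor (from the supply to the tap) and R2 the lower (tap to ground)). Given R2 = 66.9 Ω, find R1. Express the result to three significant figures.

R1 ≈ 42.1 Ω

Required fraction k = V_out/V_supply = 0.6139.
Rearranging, R1 = R2·(1−k)/k = 66.9 × 0.6289 = 42.08 Ω.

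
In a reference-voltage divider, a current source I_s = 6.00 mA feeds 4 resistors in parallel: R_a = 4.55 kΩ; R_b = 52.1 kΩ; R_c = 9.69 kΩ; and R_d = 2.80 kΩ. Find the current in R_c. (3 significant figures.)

Total conductance ΣG = 1/4.55 + 1/52.1 + 1/9.69 + 1/2.80 = 0.6993 (units of 1/kΩ).
R_c takes the fraction G_k/ΣG = 0.1032/0.6993 = 0.1476, so I = 6.00 × 0.1476 = 0.8854 mA.

I ≈ 0.885 mA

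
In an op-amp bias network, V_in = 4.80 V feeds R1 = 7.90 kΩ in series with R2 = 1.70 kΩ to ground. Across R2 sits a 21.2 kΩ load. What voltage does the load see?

V_out ≈ 0.797 V

First combine the lower leg with the load: R2 ‖ R_L = 1.574 kΩ.
Then V_out = V_in · R2'/(R1 + R2') = 4.80 × 1.574/9.474 = 0.7974 V.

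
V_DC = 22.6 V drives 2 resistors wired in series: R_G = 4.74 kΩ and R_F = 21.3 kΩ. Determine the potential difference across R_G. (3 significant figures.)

V ≈ 4.11 V

Total series resistance ΣR = 4.74 + 21.3 = 26.04 kΩ.
By the voltage-divider rule, V = 22.6 × 4.740/26.04 = 4.114 V.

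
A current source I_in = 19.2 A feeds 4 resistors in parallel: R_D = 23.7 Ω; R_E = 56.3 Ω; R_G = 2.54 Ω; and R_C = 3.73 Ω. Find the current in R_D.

I ≈ 1.12 A

ΣG = 1/23.7 + 1/56.3 + 1/2.54 + 1/3.73 = 0.7218.
Current divider: I(R_D) = I_in · G_k/ΣG = 19.2 × (0.04219/0.7218) = 19.2 × 0.05846 = 1.122 A.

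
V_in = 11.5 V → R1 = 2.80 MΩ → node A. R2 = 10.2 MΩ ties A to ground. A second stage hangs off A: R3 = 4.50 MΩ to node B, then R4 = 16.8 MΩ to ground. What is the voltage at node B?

V_B ≈ 6.45 V

The second stage (R3 + R4 = 21.30 MΩ) loads node A in parallel with R2.
R2 ‖ (R3+R4) = 6.897 MΩ.
So V_A = 11.5 × 0.7113 = 8.179 V.
Stage 2 is unloaded, so V_B = V_A · R4/(R3+R4) = 8.179 × 16.8/21.30 = 6.451 V.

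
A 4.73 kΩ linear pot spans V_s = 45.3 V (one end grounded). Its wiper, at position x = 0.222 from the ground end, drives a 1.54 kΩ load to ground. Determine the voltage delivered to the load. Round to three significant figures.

V_out ≈ 6.57 V

Lower segment x·R_p = 1.050 kΩ; upper segment (1−x)·R_p = 3.680 kΩ.
Lower segment in parallel with the load: 1.050 ‖ 1.54 = 0.6243 kΩ.
V_out = 45.3 × 0.6243/(3.680 + 0.6243) = 6.571 V.
(Unloaded: V_out = x·V_s = 10.1 V.)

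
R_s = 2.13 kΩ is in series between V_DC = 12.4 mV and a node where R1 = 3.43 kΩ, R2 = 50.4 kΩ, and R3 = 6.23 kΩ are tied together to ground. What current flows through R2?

Parallel bank: R_p = 1/(1/3.43 + 1/50.4 + 1/6.23) = 2.119 kΩ.
Node voltage V_A = V_DC · R_p/(R_s + R_p) = 12.4 × 0.4987 = 6.184 mV.
I(R2) = V_A / R2 = 6.184/50.4 = 0.1227 µA.

I ≈ 0.123 µA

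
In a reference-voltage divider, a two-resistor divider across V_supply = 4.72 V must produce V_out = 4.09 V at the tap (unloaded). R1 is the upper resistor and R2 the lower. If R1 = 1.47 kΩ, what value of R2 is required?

The divider ratio is R2/(R1+R2) = 4.09/4.72 = 0.8665.
R2 = R1 · 0.8665/(1 − 0.8665) = 9.543 kΩ.

R2 ≈ 9.54 kΩ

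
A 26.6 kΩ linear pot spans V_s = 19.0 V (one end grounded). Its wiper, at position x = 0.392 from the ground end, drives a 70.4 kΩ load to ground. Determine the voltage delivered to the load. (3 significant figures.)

V_out ≈ 6.83 V

Lower segment x·R_p = 10.43 kΩ; upper segment (1−x)·R_p = 16.17 kΩ.
(x·R_p) ‖ R_L = 9.082 kΩ.
V_out = 19.0 × 9.082/(16.17 + 9.082) = 6.833 V.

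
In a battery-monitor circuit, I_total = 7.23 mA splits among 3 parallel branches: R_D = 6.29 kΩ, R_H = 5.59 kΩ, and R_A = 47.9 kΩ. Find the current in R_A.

Conductances: ΣG = 1/6.29 + 1/5.59 + 1/47.9 = 0.3588 (1/kΩ).
By the current-divider rule, I = I_total · G_k/ΣG = 7.23 × 0.05819 = 0.4207 mA.

I ≈ 0.421 mA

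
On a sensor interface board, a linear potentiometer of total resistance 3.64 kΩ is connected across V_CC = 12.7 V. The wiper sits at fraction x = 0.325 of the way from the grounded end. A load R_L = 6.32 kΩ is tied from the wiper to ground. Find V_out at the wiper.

Split the track: R_lower = x·R_p = 1.183 kΩ, R_upper = (1−x)·R_p = 2.457 kΩ.
Lower segment in parallel with the load: 1.183 ‖ 6.32 = 0.9965 kΩ.
V_out = 12.7 × 0.9965/(2.457 + 0.9965) = 3.664 V.

V_out ≈ 3.66 V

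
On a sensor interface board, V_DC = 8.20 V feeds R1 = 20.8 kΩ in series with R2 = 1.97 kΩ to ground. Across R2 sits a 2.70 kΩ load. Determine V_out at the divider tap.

R2 ‖ R_L = (1.97 × 2.70)/(1.97 + 2.70) = 1.139 kΩ.
Now apply the divider: V_out = 8.20 × 0.05192 = 0.4257 V.

V_out ≈ 0.426 V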